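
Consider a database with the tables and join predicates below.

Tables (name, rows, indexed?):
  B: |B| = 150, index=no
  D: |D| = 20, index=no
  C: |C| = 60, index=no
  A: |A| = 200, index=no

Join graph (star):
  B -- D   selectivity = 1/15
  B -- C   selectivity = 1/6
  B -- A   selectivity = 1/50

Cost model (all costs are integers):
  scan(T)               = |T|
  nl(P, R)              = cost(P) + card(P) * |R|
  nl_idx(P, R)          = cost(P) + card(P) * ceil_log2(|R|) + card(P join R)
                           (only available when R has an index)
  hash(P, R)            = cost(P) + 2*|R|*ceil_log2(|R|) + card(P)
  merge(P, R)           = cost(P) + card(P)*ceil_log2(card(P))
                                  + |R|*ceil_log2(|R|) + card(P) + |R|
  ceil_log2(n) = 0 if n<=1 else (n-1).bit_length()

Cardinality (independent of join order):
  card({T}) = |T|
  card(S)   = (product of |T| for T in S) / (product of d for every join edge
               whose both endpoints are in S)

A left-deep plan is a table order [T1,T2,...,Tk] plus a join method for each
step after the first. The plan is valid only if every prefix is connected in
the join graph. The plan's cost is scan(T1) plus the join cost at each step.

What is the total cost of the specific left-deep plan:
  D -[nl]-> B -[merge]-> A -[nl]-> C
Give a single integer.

54620

step 1: scan D: cost=20, card=20
step 2: join B via nl
    card(P join B) = 20*150/(15) = 200
    cost = 20 + 20*150 = 3020
step 3: join A via merge
    card(P join A) = 200*200/(50) = 800
    cost = 3020 + 200*8 + 200*8 + 200 + 200 = 6620
step 4: join C via nl
    card(P join C) = 800*60/(6) = 8000
    cost = 6620 + 800*60 = 54620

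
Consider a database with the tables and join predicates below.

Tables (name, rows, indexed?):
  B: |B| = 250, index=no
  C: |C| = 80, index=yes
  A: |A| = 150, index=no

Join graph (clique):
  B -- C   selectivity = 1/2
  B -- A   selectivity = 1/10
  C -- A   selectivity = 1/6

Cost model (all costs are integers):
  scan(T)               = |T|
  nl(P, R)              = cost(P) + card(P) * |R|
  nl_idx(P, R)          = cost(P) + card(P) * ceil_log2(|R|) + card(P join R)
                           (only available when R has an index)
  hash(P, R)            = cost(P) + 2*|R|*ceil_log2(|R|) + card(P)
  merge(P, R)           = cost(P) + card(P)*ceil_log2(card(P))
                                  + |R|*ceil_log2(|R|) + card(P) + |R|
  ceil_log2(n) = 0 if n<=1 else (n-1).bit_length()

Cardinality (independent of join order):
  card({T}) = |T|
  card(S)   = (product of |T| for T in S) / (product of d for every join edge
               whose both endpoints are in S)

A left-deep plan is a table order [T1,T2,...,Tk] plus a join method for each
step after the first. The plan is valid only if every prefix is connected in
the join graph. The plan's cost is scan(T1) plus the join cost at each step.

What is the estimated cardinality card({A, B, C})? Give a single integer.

Tables in S: A(150), B(250), C(80)
Edges inside S: B-C(d=2), B-A(d=10), C-A(d=6)
numerator = 150 * 250 * 80 = 3000000
denominator = 2 * 10 * 6 = 120
card(S) = 3000000 / 120 = 25000

25000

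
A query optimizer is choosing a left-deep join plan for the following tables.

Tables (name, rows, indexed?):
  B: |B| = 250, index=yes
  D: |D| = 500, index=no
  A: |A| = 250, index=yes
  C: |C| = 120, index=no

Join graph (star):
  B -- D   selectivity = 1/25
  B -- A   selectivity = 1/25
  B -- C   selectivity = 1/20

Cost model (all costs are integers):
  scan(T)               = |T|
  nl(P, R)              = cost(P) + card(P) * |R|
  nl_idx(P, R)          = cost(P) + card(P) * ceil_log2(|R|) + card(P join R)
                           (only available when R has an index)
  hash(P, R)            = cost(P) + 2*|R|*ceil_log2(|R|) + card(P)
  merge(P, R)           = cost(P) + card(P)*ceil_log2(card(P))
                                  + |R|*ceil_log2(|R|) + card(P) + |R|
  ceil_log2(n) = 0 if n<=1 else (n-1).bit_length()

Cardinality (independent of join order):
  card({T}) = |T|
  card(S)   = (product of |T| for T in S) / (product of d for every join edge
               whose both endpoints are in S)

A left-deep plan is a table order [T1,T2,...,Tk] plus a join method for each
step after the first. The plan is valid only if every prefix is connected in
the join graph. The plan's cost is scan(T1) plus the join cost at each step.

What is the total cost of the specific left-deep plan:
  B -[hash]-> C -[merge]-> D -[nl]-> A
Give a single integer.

step 1: scan B: cost=250, card=250
step 2: join C via hash
    card(P join C) = 250*120/(20) = 1500
    cost = 250 + 2*120*7 + 250 = 2180
step 3: join D via merge
    card(P join D) = 1500*500/(25) = 30000
    cost = 2180 + 1500*11 + 500*9 + 1500 + 500 = 25180
step 4: join A via nl
    card(P join A) = 30000*250/(25) = 300000
    cost = 25180 + 30000*250 = 7525180

7525180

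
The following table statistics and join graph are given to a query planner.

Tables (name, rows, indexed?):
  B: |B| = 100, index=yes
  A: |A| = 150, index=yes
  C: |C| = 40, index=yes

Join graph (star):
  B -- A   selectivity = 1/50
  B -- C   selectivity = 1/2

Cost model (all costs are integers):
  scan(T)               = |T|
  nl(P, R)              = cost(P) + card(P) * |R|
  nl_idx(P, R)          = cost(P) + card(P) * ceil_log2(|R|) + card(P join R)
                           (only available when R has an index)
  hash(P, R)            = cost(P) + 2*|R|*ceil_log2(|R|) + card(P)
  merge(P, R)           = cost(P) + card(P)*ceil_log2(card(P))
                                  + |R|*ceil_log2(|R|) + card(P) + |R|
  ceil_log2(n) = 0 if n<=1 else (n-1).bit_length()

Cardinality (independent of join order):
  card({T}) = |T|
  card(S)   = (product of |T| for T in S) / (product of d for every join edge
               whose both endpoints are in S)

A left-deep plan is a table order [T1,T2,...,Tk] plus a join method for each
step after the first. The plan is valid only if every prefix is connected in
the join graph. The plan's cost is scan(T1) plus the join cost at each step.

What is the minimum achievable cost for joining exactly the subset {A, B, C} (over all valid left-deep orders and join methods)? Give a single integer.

Selinger DP over subsets of {A,B,C}:
  {B}: scan cost=100, card=100
  {A}: scan cost=150, card=150
  {C}: scan cost=40, card=40
  {AB}: card=300; try (A,nl_idx)→1200, (B,nl_idx)→1500, (B,hash)→1700, (A,merge)→2250, (B,merge)→2300, (A,hash)→2600 …(+2); best=1200 via (A,nl_idx)
  {BC}: card=2000; try (C,hash)→680, (B,merge)→1120, (C,merge)→1180, (B,hash)→1480, (B,nl_idx)→2320, (C,nl_idx)→2700 …(+2); best=680 via (C,hash)
  {ABC}: card=6000; try (C,hash)→1980, (C,merge)→4480, (A,hash)→5080, (C,nl_idx)→9000, (C,nl)→13200, (A,nl_idx)→22680 …(+2); best=1980 via (C,hash)

1980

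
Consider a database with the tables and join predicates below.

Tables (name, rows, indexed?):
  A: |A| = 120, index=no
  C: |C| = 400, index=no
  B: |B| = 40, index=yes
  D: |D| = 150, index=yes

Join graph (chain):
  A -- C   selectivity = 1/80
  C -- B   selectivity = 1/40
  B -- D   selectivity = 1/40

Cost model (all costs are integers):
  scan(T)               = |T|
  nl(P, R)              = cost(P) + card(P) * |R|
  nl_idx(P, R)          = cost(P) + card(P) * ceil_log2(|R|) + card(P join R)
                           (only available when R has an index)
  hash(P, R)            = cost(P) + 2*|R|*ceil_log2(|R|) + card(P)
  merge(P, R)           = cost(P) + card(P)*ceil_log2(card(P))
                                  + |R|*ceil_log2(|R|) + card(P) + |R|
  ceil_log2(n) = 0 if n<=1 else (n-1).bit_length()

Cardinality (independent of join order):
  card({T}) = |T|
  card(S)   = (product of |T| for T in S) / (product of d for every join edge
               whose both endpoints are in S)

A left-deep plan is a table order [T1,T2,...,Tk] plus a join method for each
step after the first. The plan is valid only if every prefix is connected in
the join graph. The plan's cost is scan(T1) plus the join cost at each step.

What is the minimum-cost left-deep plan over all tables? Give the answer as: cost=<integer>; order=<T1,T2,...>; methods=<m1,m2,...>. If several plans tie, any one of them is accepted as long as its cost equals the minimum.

Selinger DP (subsets sized 1..n):
  {A}: scan cost=120, card=120
  {C}: scan cost=400, card=400
  {B}: scan cost=40, card=40
  {D}: scan cost=150, card=150
  {AC}: card=600; try (A,hash)→2480, (C,merge)→5080, (A,merge)→5360, (C,hash)→7440, (C,nl)→48120, (A,nl)→48400; best=2480 via (A,hash)
  {BC}: card=400; try (B,hash)→1280, (B,nl_idx)→3200, (C,merge)→4320, (B,merge)→4680, (C,hash)→7280, (C,nl)→16040 …(+1); best=1280 via (B,hash)
  {BD}: card=150; try (D,nl_idx)→510, (B,hash)→780, (B,nl_idx)→1200, (D,merge)→1670, (B,merge)→1780, (D,hash)→2480 …(+2); best=510 via (D,nl_idx)
  {ABC}: card=600; try (A,hash)→3360, (B,hash)→3560, (A,merge)→6240, (B,nl_idx)→6680, (B,merge)→9360, (B,nl)→26480 …(+1); best=3360 via (A,hash)
  {BCD}: card=1500; try (D,hash)→4080, (C,merge)→5860, (D,nl_idx)→5980, (D,merge)→6630, (C,hash)→7860, (C,nl)→60510 …(+1); best=4080 via (D,hash)
  {ABCD}: card=2250; try (D,hash)→6360, (A,hash)→7260, (D,nl_idx)→10410, (D,merge)→11310, (A,merge)→23040, (D,nl)→93360 …(+1); best=6360 via (D,hash)

cost=6360; order=C,B,A,D; methods=hash,hash,hash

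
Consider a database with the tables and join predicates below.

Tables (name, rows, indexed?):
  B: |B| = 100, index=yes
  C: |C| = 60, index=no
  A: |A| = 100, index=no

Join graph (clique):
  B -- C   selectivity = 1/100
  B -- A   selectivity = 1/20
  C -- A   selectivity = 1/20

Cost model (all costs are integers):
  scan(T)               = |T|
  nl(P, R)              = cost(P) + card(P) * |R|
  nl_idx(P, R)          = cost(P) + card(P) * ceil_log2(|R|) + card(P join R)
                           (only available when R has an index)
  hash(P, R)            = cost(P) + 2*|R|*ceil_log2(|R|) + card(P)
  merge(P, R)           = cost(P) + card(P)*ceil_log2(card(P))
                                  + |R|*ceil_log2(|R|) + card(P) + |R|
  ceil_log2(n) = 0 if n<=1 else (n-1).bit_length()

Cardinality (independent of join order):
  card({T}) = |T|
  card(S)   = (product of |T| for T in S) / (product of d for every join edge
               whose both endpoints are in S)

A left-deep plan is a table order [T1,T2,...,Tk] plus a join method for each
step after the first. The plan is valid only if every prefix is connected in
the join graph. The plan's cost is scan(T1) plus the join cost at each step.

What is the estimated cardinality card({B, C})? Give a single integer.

60

Tables in S: B(100), C(60)
Edges inside S: B-C(d=100)
numerator = 100 * 60 = 6000
denominator = 100 = 100
card(S) = 6000 / 100 = 60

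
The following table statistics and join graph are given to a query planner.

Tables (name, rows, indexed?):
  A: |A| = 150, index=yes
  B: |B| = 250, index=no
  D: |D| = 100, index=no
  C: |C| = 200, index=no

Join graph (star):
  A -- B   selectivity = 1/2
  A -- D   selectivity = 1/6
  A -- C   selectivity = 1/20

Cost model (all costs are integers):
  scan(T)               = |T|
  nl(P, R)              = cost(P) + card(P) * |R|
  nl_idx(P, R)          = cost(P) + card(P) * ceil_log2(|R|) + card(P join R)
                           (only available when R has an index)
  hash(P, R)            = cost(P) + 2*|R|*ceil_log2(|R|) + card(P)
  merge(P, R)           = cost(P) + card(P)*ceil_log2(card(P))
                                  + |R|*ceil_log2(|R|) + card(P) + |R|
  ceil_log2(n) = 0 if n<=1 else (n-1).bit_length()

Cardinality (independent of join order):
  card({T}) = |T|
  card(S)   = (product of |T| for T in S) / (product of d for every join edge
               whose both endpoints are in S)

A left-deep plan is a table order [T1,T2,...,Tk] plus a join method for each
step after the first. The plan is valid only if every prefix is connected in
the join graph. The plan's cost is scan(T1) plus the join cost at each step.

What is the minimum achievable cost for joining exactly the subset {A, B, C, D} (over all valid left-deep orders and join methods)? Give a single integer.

Selinger DP over subsets of {A,B,C,D}:
  {A}: scan cost=150, card=150
  {B}: scan cost=250, card=250
  {D}: scan cost=100, card=100
  {C}: scan cost=200, card=200
  {AB}: card=18750; try (A,hash)→2900, (B,merge)→3750, (A,merge)→3850, (B,hash)→4300, (A,nl_idx)→21000, (B,nl)→37650 …(+1); best=2900 via (A,hash)
  {AD}: card=2500; try (D,hash)→1700, (A,merge)→2250, (D,merge)→2300, (A,hash)→2600, (A,nl_idx)→3400, (A,nl)→15100 …(+1); best=1700 via (D,hash)
  {AC}: card=1500; try (A,hash)→2800, (C,merge)→3300, (A,nl_idx)→3300, (A,merge)→3350, (C,hash)→3500, (C,nl)→30150 …(+1); best=2800 via (A,hash)
  {ABD}: card=312500; try (B,hash)→8200, (D,hash)→23050, (B,merge)→36450, (D,merge)→303700, (B,nl)→626700, (D,nl)→1877900; best=8200 via (B,hash)
  {ABC}: card=187500; try (B,hash)→8300, (B,merge)→23050, (C,hash)→24850, (C,merge)→304700, (B,nl)→377800, (C,nl)→3752900; best=8300 via (B,hash)
  {ACD}: card=25000; try (D,hash)→5700, (C,hash)→7400, (D,merge)→21600, (C,merge)→36000, (D,nl)→152800, (C,nl)→501700; best=5700 via (D,hash)
  {ABCD}: card=3125000; try (B,hash)→34700, (D,hash)→197200, (C,hash)→323900, (B,merge)→407950, (D,merge)→3571600, (B,nl)→6255700 …(+3); best=34700 via (B,hash)

34700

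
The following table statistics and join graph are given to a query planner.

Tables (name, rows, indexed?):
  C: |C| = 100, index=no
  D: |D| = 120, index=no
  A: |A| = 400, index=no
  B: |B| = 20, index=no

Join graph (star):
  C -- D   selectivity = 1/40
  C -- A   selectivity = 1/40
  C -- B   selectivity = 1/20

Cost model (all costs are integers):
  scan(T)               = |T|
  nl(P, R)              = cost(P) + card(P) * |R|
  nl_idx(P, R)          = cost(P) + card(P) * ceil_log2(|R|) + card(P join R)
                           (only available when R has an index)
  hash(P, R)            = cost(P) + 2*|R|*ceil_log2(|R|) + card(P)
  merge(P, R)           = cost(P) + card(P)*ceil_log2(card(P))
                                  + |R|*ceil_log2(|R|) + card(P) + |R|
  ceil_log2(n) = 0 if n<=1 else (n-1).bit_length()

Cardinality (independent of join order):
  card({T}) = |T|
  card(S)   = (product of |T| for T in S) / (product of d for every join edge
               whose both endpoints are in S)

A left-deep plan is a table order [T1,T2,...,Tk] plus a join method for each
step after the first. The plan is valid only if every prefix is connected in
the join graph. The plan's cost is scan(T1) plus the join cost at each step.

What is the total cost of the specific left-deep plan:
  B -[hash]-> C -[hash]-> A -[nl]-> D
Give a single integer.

step 1: scan B: cost=20, card=20
step 2: join C via hash
    card(P join C) = 20*100/(20) = 100
    cost = 20 + 2*100*7 + 20 = 1440
step 3: join A via hash
    card(P join A) = 100*400/(40) = 1000
    cost = 1440 + 2*400*9 + 100 = 8740
step 4: join D via nl
    card(P join D) = 1000*120/(40) = 3000
    cost = 8740 + 1000*120 = 128740

128740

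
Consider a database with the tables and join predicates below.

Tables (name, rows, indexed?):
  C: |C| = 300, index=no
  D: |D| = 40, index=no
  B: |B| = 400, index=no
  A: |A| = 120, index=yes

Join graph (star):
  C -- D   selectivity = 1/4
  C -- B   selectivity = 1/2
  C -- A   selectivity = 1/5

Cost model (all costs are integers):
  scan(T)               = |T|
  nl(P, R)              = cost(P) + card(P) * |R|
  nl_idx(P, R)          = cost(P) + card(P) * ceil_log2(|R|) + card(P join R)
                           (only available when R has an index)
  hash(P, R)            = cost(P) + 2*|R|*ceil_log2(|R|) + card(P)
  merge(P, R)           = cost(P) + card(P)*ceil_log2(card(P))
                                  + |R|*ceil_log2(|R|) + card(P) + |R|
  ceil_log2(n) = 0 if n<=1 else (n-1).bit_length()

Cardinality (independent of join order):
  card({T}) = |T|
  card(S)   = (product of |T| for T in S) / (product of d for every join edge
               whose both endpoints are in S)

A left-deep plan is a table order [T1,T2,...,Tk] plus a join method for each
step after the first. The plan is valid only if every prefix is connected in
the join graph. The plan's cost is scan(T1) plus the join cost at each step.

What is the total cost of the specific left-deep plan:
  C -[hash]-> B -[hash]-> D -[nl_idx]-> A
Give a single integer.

step 1: scan C: cost=300, card=300
step 2: join B via hash
    card(P join B) = 300*400/(2) = 60000
    cost = 300 + 2*400*9 + 300 = 7800
step 3: join D via hash
    card(P join D) = 60000*40/(4) = 600000
    cost = 7800 + 2*40*6 + 60000 = 68280
step 4: join A via nl_idx
    card(P join A) = 600000*120/(5) = 14400000
    cost = 68280 + 600000*7 + 14400000 = 18668280

18668280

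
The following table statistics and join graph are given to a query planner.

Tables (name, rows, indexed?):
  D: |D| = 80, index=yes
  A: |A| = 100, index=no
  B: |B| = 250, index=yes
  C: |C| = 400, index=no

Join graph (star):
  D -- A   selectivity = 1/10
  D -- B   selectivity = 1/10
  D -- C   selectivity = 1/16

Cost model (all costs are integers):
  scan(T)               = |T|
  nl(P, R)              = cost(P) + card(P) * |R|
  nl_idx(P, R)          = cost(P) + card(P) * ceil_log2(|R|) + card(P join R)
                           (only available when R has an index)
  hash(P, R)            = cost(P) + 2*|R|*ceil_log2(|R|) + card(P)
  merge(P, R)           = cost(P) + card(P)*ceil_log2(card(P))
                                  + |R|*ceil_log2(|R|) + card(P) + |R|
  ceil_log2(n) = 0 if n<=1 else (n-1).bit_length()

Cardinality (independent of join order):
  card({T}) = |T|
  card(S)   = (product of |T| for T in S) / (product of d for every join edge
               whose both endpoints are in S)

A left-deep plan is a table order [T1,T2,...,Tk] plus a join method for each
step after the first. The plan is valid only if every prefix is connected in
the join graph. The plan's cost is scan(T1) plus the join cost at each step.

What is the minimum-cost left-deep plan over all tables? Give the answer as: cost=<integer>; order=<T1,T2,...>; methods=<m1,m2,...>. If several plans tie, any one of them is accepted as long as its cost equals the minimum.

Selinger DP (subsets sized 1..n):
  {D}: scan cost=80, card=80
  {A}: scan cost=100, card=100
  {B}: scan cost=250, card=250
  {C}: scan cost=400, card=400
  {AD}: card=800; try (D,hash)→1320, (A,merge)→1520, (D,merge)→1540, (A,hash)→1560, (D,nl_idx)→1600, (A,nl)→8080 …(+1); best=1320 via (D,hash)
  {BD}: card=2000; try (D,hash)→1620, (B,nl_idx)→2720, (B,merge)→2970, (D,merge)→3140, (D,nl_idx)→4000, (B,hash)→4160 …(+2); best=1620 via (D,hash)
  {CD}: card=2000; try (D,hash)→1920, (C,merge)→4720, (D,merge)→5040, (D,nl_idx)→5200, (C,hash)→7360, (C,nl)→32080 …(+1); best=1920 via (D,hash)
  {ABD}: card=20000; try (A,hash)→5020, (B,hash)→6120, (B,merge)→12370, (A,merge)→26420, (B,nl_idx)→27720, (B,nl)→201320 …(+1); best=5020 via (A,hash)
  {ACD}: card=20000; try (A,hash)→5320, (C,hash)→9320, (C,merge)→14120, (A,merge)→26720, (A,nl)→201920, (C,nl)→321320; best=5320 via (A,hash)
  {BCD}: card=50000; try (B,hash)→7920, (C,hash)→10820, (B,merge)→28170, (C,merge)→29620, (B,nl_idx)→67920, (B,nl)→501920 …(+1); best=7920 via (B,hash)
  {ABCD}: card=500000; try (B,hash)→29320, (C,hash)→32220, (A,hash)→59320, (B,merge)→327570, (C,merge)→329020, (B,nl_idx)→665320 …(+4); best=29320 via (B,hash)

cost=29320; order=C,D,A,B; methods=hash,hash,hash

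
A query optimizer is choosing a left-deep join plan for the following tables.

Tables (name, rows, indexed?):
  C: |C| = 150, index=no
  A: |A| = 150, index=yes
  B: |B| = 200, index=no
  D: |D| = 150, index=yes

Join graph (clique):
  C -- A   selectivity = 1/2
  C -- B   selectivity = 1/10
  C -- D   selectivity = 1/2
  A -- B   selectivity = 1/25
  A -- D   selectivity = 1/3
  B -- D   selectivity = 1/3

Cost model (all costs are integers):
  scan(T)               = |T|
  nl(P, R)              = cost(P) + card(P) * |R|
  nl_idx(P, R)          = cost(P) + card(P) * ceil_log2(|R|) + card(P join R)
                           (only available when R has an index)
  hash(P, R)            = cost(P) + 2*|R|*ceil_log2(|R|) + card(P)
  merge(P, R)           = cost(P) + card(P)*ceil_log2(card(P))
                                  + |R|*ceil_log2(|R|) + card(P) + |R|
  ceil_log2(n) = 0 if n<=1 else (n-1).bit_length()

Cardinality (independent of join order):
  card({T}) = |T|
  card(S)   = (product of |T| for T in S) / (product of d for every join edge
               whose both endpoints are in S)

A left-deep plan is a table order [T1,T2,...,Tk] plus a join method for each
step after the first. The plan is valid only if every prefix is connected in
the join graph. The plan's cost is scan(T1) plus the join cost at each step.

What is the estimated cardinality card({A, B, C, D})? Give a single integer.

Tables in S: A(150), B(200), C(150), D(150)
Edges inside S: C-A(d=2), C-B(d=10), C-D(d=2), A-B(d=25), A-D(d=3), B-D(d=3)
numerator = 150 * 200 * 150 * 150 = 675000000
denominator = 2 * 10 * 2 * 25 * 3 * 3 = 9000
card(S) = 675000000 / 9000 = 75000

75000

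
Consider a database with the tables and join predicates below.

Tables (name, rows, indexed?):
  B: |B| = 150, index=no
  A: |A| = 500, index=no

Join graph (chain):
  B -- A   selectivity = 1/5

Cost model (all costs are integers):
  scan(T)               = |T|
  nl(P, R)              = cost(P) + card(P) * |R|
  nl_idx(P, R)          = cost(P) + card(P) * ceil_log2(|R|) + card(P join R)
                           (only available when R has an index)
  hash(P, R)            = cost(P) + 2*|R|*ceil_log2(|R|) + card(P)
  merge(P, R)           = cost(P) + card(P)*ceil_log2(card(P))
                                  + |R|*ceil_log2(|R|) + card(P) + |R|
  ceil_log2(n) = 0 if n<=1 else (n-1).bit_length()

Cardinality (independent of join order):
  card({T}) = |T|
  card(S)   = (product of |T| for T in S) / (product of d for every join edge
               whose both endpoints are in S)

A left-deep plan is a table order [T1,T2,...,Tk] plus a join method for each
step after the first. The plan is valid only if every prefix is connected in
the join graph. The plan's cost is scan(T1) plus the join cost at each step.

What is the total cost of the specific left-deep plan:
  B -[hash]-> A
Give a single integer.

9300

step 1: scan B: cost=150, card=150
step 2: join A via hash
    card(P join A) = 150*500/(5) = 15000
    cost = 150 + 2*500*9 + 150 = 9300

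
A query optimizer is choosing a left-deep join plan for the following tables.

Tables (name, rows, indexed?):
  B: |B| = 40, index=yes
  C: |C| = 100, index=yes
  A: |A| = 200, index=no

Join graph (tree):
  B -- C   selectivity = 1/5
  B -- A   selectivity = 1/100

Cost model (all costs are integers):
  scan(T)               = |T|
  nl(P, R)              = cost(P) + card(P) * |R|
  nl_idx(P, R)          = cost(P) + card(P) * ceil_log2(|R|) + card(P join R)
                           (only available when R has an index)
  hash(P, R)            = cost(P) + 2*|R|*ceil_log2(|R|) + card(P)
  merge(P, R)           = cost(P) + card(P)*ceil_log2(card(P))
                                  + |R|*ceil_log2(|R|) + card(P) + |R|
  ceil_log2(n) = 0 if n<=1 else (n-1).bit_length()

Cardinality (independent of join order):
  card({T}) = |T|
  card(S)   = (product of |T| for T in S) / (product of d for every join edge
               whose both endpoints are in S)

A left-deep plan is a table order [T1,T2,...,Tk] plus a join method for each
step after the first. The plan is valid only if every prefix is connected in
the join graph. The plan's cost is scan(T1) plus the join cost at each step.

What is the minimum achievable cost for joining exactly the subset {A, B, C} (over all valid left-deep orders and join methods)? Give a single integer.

Selinger DP over subsets of {A,B,C}:
  {B}: scan cost=40, card=40
  {C}: scan cost=100, card=100
  {A}: scan cost=200, card=200
  {BC}: card=800; try (B,hash)→680, (C,merge)→1120, (C,nl_idx)→1120, (B,merge)→1180, (C,hash)→1480, (B,nl_idx)→1500 …(+2); best=680 via (B,hash)
  {AB}: card=80; try (B,hash)→880, (B,nl_idx)→1480, (A,merge)→2120, (B,merge)→2280, (A,hash)→3280, (A,nl)→8040 …(+1); best=880 via (B,hash)
  {ABC}: card=1600; try (C,merge)→2320, (C,hash)→2360, (C,nl_idx)→3040, (A,hash)→4680, (C,nl)→8880, (A,merge)→11280 …(+1); best=2320 via (C,merge)

2320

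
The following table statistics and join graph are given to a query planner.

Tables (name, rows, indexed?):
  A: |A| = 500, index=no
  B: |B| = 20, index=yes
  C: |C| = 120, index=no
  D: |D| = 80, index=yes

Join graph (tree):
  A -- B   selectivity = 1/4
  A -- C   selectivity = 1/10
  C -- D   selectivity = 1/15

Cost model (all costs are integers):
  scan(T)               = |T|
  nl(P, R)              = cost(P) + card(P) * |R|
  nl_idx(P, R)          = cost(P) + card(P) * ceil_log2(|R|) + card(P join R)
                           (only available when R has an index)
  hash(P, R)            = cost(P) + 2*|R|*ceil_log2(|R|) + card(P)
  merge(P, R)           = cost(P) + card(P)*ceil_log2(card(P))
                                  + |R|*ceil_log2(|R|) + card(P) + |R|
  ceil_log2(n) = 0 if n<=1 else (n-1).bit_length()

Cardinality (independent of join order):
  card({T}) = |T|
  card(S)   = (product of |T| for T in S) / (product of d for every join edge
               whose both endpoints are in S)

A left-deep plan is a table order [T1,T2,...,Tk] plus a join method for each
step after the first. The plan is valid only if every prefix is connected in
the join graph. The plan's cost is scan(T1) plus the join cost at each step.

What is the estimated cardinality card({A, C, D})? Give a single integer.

Tables in S: A(500), C(120), D(80)
Edges inside S: A-C(d=10), C-D(d=15)
numerator = 500 * 120 * 80 = 4800000
denominator = 10 * 15 = 150
card(S) = 4800000 / 150 = 32000

32000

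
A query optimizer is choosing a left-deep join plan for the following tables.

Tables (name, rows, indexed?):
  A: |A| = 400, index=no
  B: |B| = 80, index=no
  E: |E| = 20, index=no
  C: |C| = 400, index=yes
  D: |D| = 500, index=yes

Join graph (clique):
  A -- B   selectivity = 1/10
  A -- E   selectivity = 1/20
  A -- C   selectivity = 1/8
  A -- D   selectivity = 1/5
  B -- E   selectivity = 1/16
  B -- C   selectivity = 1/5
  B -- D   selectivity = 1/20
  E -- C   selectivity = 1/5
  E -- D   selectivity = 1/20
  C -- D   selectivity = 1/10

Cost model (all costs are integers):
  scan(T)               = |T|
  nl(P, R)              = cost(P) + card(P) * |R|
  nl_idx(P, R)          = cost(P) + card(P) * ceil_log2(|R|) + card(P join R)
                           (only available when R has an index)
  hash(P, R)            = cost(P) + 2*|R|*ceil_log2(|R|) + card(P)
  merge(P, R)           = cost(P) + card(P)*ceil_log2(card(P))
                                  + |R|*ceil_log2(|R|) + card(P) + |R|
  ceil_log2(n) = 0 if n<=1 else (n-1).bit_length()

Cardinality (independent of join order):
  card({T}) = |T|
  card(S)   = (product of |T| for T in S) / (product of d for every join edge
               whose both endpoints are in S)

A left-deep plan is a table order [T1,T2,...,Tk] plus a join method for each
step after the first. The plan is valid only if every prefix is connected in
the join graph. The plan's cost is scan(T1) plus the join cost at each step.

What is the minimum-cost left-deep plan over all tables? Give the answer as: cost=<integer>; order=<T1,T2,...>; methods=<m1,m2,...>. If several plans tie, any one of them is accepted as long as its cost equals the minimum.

cost=4830; order=A,E,B,D,C; methods=hash,hash,nl_idx,nl_idx

Selinger DP (subsets sized 1..n):
  {A}: scan cost=400, card=400
  {B}: scan cost=80, card=80
  {E}: scan cost=20, card=20
  {C}: scan cost=400, card=400
  {D}: scan cost=500, card=500
  {AB}: card=3200; try (B,hash)→1920, (A,merge)→4720, (B,merge)→5040, (A,hash)→7360, (A,nl)→32080, (B,nl)→32400; best=1920 via (B,hash)
  {AE}: card=400; try (E,hash)→1000, (A,merge)→4140, (E,merge)→4520, (A,hash)→7240, (A,nl)→8020, (E,nl)→8400; best=1000 via (E,hash)
  {AC}: card=20000; try (C,hash)→8000, (A,hash)→8000, (C,merge)→8400, (A,merge)→8400, (C,nl_idx)→24000, (C,nl)→160400 …(+1); best=8000 via (C,hash)
  {AD}: card=40000; try (A,hash)→8200, (D,merge)→9400, (A,merge)→9500, (D,hash)→9800, (D,nl_idx)→44000, (D,nl)→200400 …(+1); best=8200 via (A,hash)
  {BE}: card=100; try (E,hash)→360, (B,merge)→780, (E,merge)→840, (B,hash)→1160, (B,nl)→1620, (E,nl)→1680; best=360 via (E,hash)
  {BC}: card=6400; try (B,hash)→1920, (C,merge)→4720, (B,merge)→5040, (C,nl_idx)→7200, (C,hash)→7360, (C,nl)→32080 …(+1); best=1920 via (B,hash)
  {BD}: card=2000; try (B,hash)→2120, (D,nl_idx)→2800, (D,merge)→5720, (B,merge)→6140, (D,hash)→9160, (D,nl)→40080 …(+1); best=2120 via (B,hash)
  {CE}: card=1600; try (E,hash)→1000, (C,nl_idx)→1800, (C,merge)→4140, (E,merge)→4520, (C,hash)→7240, (C,nl)→8020 …(+1); best=1000 via (E,hash)
  {DE}: card=500; try (D,nl_idx)→700, (E,hash)→1200, (D,merge)→5140, (E,merge)→5620, (D,hash)→9040, (D,nl)→10020 …(+1); best=700 via (D,nl_idx)
  {CD}: card=20000; try (C,hash)→8200, (D,merge)→9400, (C,merge)→9500, (D,hash)→9800, (D,nl_idx)→24000, (C,nl_idx)→25000 …(+2); best=8200 via (C,hash)
  {ABE}: card=200; try (B,hash)→2520, (A,merge)→5160, (E,hash)→5320, (B,merge)→5640, (A,hash)→7660, (B,nl)→33000 …(+3); best=2520 via (B,hash)
  {ABC}: card=32000; try (C,hash)→12320, (A,hash)→15520, (B,hash)→29120, (C,merge)→47520, (C,nl_idx)→62720, (A,merge)→95520 …(+4); best=12320 via (C,hash)
  {ABD}: card=16000; try (A,hash)→11320, (D,hash)→14120, (A,merge)→30120, (D,nl_idx)→46720, (D,merge)→48520, (B,hash)→49320 …(+4); best=11320 via (A,hash)
  {ACE}: card=4000; try (C,hash)→8600, (C,nl_idx)→8600, (C,merge)→9000, (A,hash)→9800, (A,merge)→24200, (E,hash)→28200 …(+4); best=8600 via (C,hash)
  {ADE}: card=2000; try (D,nl_idx)→6600, (A,hash)→8400, (A,merge)→9700, (D,merge)→10000, (D,hash)→10400, (E,hash)→48400 …(+4); best=6600 via (D,nl_idx)
  {ACD}: card=200000; try (A,hash)→35400, (D,hash)→37000, (C,hash)→55400, (A,merge)→332200, (D,merge)→333000, (D,nl_idx)→388000 …(+5); best=35400 via (A,hash)
  {BCE}: card=1600; try (C,nl_idx)→2860, (B,hash)→3720, (C,merge)→5160, (C,hash)→7660, (E,hash)→8520, (B,merge)→20840 …(+4); best=2860 via (C,nl_idx)
  {BDE}: card=125; try (D,nl_idx)→1385, (B,hash)→2320, (E,hash)→4320, (D,merge)→6160, (B,merge)→6340, (D,hash)→9460 …(+4); best=1385 via (D,nl_idx)
  {BCD}: card=16000; try (C,hash)→11320, (D,hash)→17320, (B,hash)→29320, (C,merge)→30120, (C,nl_idx)→36120, (D,nl_idx)→75520 …(+5); best=11320 via (C,hash)
  {CDE}: card=4000; try (C,hash)→8400, (C,nl_idx)→9200, (C,merge)→9700, (D,hash)→11600, (D,nl_idx)→19400, (D,merge)→25200 …(+5); best=8400 via (C,hash)
  {ABCE}: card=400; try (C,nl_idx)→4720, (C,merge)→8320, (C,hash)→9920, (A,hash)→11660, (B,hash)→13720, (A,merge)→26060 …(+7); best=4720 via (C,nl_idx)
  {ABDE}: card=50; try (D,nl_idx)→4370, (A,merge)→6385, (A,hash)→8710, (D,merge)→9320, (B,hash)→9720, (D,hash)→11720 …(+7); best=4370 via (D,nl_idx)
  {ABCD}: card=16000; try (C,hash)→34520, (A,hash)→34520, (D,hash)→53320, (C,nl_idx)→171320, (B,hash)→236520, (C,merge)→255320 …(+8); best=34520 via (C,hash)
  {ACDE}: card=2000; try (C,hash)→15800, (A,hash)→19600, (D,hash)→21600, (C,nl_idx)→26600, (C,merge)→34600, (D,nl_idx)→46600 …(+8); best=15800 via (C,hash)
  {BCDE}: card=200; try (C,nl_idx)→2710, (C,merge)→6385, (C,hash)→8710, (D,hash)→13460, (B,hash)→13520, (D,nl_idx)→17460 …(+8); best=2710 via (C,nl_idx)
  {ABCDE}: card=10; try (C,nl_idx)→4830, (D,nl_idx)→8330, (A,merge)→8510, (C,merge)→8720, (A,hash)→10110, (C,hash)→11620 …(+11); best=4830 via (C,nl_idx)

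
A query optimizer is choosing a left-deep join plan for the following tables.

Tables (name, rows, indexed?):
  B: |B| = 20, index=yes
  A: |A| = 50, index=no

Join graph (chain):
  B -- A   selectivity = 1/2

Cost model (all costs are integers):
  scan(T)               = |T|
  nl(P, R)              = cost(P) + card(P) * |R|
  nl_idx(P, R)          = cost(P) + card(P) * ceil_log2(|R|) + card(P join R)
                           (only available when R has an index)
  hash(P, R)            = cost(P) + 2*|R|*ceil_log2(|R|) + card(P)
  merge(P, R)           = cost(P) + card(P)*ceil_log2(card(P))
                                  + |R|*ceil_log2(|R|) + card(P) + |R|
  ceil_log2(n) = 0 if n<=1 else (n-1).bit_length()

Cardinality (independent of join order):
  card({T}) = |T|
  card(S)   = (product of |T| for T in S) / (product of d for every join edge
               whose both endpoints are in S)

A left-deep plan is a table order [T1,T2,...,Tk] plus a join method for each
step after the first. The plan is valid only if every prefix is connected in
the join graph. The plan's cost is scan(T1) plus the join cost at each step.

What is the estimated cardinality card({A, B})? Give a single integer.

500

Tables in S: A(50), B(20)
Edges inside S: B-A(d=2)
numerator = 50 * 20 = 1000
denominator = 2 = 2
card(S) = 1000 / 2 = 500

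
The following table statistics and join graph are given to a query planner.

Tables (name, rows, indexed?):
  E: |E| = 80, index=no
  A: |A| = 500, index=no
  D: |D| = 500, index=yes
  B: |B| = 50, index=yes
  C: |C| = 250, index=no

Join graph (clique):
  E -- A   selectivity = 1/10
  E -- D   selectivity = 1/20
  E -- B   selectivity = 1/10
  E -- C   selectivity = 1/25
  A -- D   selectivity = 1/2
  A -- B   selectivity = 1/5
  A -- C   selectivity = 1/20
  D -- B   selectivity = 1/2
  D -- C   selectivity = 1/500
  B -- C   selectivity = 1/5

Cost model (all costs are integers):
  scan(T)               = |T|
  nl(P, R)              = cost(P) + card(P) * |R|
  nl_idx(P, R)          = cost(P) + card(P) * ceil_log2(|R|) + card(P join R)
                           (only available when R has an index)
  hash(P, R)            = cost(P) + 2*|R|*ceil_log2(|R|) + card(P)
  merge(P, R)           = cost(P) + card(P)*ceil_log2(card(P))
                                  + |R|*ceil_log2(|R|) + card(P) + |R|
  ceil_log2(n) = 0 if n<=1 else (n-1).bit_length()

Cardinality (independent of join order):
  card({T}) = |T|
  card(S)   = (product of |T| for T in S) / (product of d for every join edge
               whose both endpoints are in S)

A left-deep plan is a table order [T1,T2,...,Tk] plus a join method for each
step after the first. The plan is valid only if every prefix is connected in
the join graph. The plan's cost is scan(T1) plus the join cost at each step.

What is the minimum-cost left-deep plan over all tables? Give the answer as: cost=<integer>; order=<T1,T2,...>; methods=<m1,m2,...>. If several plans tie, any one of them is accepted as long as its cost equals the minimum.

cost=9500; order=C,D,E,B,A; methods=nl_idx,hash,nl_idx,merge

Selinger DP (subsets sized 1..n):
  {E}: scan cost=80, card=80
  {A}: scan cost=500, card=500
  {D}: scan cost=500, card=500
  {B}: scan cost=50, card=50
  {C}: scan cost=250, card=250
  {AE}: card=4000; try (E,hash)→2120, (A,merge)→5720, (E,merge)→6140, (A,hash)→9160, (A,nl)→40080, (E,nl)→40500; best=2120 via (E,hash)
  {DE}: card=2000; try (E,hash)→2120, (D,nl_idx)→2800, (D,merge)→5720, (E,merge)→6140, (D,hash)→9160, (D,nl)→40080 …(+1); best=2120 via (E,hash)
  {BE}: card=400; try (B,hash)→760, (B,nl_idx)→960, (E,merge)→1040, (B,merge)→1070, (E,hash)→1220, (E,nl)→4050 …(+1); best=760 via (B,hash)
  {CE}: card=800; try (E,hash)→1620, (C,merge)→2970, (E,merge)→3140, (C,hash)→4160, (C,nl)→20080, (E,nl)→20250; best=1620 via (E,hash)
  {AD}: card=125000; try (D,hash)→10000, (A,hash)→10000, (D,merge)→10500, (A,merge)→10500, (D,nl_idx)→130000, (D,nl)→250500 …(+1); best=10000 via (D,hash)
  {AB}: card=5000; try (B,hash)→1600, (A,merge)→5400, (B,merge)→5850, (B,nl_idx)→8500, (A,hash)→9100, (A,nl)→25050 …(+1); best=1600 via (B,hash)
  {AC}: card=6250; try (C,hash)→5000, (A,merge)→7500, (C,merge)→7750, (A,hash)→9500, (A,nl)→125250, (C,nl)→125500; best=5000 via (C,hash)
  {BD}: card=12500; try (B,hash)→1600, (D,merge)→5400, (B,merge)→5850, (D,hash)→9100, (D,nl_idx)→13000, (B,nl_idx)→16000 …(+2); best=1600 via (B,hash)
  {CD}: card=250; try (D,nl_idx)→2750, (C,hash)→5000, (D,merge)→7500, (C,merge)→7750, (D,hash)→9500, (D,nl)→125250 …(+1); best=2750 via (D,nl_idx)
  {BC}: card=2500; try (B,hash)→1100, (C,merge)→2650, (B,merge)→2850, (C,hash)→4100, (B,nl_idx)→4250, (C,nl)→12550 …(+1); best=1100 via (B,hash)
  {ADE}: card=50000; try (A,hash)→13120, (D,hash)→15120, (A,merge)→31120, (D,merge)→59120, (D,nl_idx)→88120, (E,hash)→136120 …(+4); best=13120 via (A,hash)
  {ABE}: card=4000; try (B,hash)→6720, (E,hash)→7720, (A,merge)→9760, (A,hash)→10160, (B,nl_idx)→30120, (B,merge)→54470 …(+4); best=6720 via (B,hash)
  {ACE}: card=2000; try (C,hash)→10120, (A,hash)→11420, (E,hash)→12370, (A,merge)→15420, (C,merge)→56370, (E,merge)→93140 …(+3); best=10120 via (C,hash)
  {BDE}: card=5000; try (B,hash)→4720, (D,nl_idx)→9360, (D,merge)→9760, (D,hash)→10160, (E,hash)→15220, (B,nl_idx)→19120 …(+5); best=4720 via (B,hash)
  {CDE}: card=40; try (E,hash)→4120, (E,merge)→5640, (C,hash)→8120, (D,nl_idx)→8860, (D,hash)→11420, (D,merge)→15420 …(+4); best=4120 via (E,hash)
  {BCE}: card=800; try (B,hash)→3020, (E,hash)→4720, (C,hash)→5160, (C,merge)→7010, (B,nl_idx)→7220, (B,merge)→10770 …(+4); best=3020 via (B,hash)
  {ABD}: card=625000; try (D,hash)→15600, (A,hash)→23100, (D,merge)→76600, (B,hash)→135600, (A,merge)→194100, (D,nl_idx)→671600 …(+5); best=15600 via (D,hash)
  {ACD}: card=3125; try (A,merge)→10000, (A,hash)→12000, (D,hash)→20250, (D,nl_idx)→64375, (D,merge)→97500, (A,nl)→127750 …(+4); best=10000 via (A,merge)
  {ABC}: card=12500; try (C,hash)→10600, (B,hash)→11850, (A,hash)→12600, (A,merge)→38600, (B,nl_idx)→55000, (C,merge)→73850 …(+4); best=10600 via (C,hash)
  {BCD}: card=1250; try (B,hash)→3600, (B,merge)→5350, (B,nl_idx)→5500, (D,hash)→12600, (B,nl)→15250, (C,hash)→18100 …(+5); best=3600 via (B,hash)
  {ABDE}: card=25000; try (A,hash)→18720, (D,hash)→19720, (D,merge)→63720, (B,hash)→63720, (D,nl_idx)→67720, (A,merge)→79720 …(+8); best=18720 via (A,hash)
  {ACDE}: card=50; try (A,merge)→9400, (A,hash)→13160, (E,hash)→14245, (D,hash)→21120, (A,nl)→24120, (D,nl_idx)→28170 …(+7); best=9400 via (A,merge)
  {ABCE}: card=400; try (B,hash)→12720, (A,hash)→12820, (C,hash)→14720, (A,merge)→16820, (B,nl_idx)→22520, (E,hash)→24220 …(+7); best=12720 via (B,hash)
  {BCDE}: card=20; try (B,nl_idx)→4380, (B,merge)→4750, (B,hash)→4760, (E,hash)→5970, (B,nl)→6120, (D,nl_idx)→10240 …(+8); best=4380 via (B,nl_idx)
  {ABCD}: card=3125; try (B,hash)→13725, (A,hash)→13850, (A,merge)→23600, (B,nl_idx)→31875, (D,hash)→32100, (B,merge)→50975 …(+8); best=13725 via (B,hash)
  {ABCDE}: card=5; try (A,merge)→9500, (B,nl_idx)→9705, (B,hash)→10050, (B,merge)→10100, (B,nl)→11900, (A,hash)→13400 …(+11); best=9500 via (A,merge)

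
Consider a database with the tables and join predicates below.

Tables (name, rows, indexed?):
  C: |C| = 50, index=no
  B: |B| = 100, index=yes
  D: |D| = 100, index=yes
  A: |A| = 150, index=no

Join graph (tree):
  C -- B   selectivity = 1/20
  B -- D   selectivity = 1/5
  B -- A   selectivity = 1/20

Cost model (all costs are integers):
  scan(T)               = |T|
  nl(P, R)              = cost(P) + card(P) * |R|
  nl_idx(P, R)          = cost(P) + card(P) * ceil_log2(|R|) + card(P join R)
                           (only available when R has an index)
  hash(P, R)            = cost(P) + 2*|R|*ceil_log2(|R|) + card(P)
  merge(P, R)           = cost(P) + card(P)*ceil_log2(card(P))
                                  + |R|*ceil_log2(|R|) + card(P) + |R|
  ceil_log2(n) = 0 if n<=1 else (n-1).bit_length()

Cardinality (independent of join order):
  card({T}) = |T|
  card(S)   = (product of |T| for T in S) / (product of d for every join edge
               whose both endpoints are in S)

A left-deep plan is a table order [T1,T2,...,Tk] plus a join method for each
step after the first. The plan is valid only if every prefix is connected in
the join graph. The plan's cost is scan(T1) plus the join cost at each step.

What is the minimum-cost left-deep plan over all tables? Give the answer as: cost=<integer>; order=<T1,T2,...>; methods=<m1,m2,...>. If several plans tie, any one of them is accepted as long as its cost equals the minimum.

cost=6325; order=A,B,C,D; methods=hash,hash,hash

Selinger DP (subsets sized 1..n):
  {C}: scan cost=50, card=50
  {B}: scan cost=100, card=100
  {D}: scan cost=100, card=100
  {A}: scan cost=150, card=150
  {BC}: card=250; try (B,nl_idx)→650, (C,hash)→800, (B,merge)→1200, (C,merge)→1250, (B,hash)→1500, (B,nl)→5050 …(+1); best=650 via (B,nl_idx)
  {BD}: card=2000; try (D,hash)→1600, (B,hash)→1600, (D,merge)→1700, (B,merge)→1700, (D,nl_idx)→2800, (B,nl_idx)→2800 …(+2); best=1600 via (D,hash)
  {AB}: card=750; try (B,hash)→1700, (B,nl_idx)→1950, (A,merge)→2250, (B,merge)→2300, (A,hash)→2600, (A,nl)→15100 …(+1); best=1700 via (B,hash)
  {BCD}: card=5000; try (D,hash)→2300, (D,merge)→3700, (C,hash)→4200, (D,nl_idx)→7400, (D,nl)→25650, (C,merge)→25950 …(+1); best=2300 via (D,hash)
  {ABC}: card=1875; try (C,hash)→3050, (A,hash)→3300, (A,merge)→4250, (C,merge)→10300, (A,nl)→38150, (C,nl)→39200; best=3050 via (C,hash)
  {ABD}: card=15000; try (D,hash)→3850, (A,hash)→6000, (D,merge)→10750, (D,nl_idx)→21950, (A,merge)→26950, (D,nl)→76700 …(+1); best=3850 via (D,hash)
  {ABCD}: card=37500; try (D,hash)→6325, (A,hash)→9700, (C,hash)→19450, (D,merge)→26350, (D,nl_idx)→53675, (A,merge)→73650 …(+4); best=6325 via (D,hash)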